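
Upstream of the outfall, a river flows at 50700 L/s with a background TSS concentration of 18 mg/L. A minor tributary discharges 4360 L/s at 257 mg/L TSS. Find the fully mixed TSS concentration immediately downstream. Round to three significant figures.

36.9 mg/L

Flow-weighted average: C = (50700·18.00 + 4360·257.0) / 55060 = 2033000/55060 = 36.93 mg/L.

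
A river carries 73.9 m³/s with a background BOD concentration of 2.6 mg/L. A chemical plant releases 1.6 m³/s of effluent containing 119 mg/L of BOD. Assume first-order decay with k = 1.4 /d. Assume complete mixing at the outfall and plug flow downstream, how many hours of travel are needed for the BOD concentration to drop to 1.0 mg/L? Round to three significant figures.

Mixed concentration C = ΣQC/ΣQ = (73.90·2.600 + 1.600·119.0) / 75.50 = 382.5/75.50 = 5.067 mg/L.
5.067·exp(−k·t) = 1.0 → t = ln(5.067/1.0)/k = 100100 s = 27.82 h.

27.8 h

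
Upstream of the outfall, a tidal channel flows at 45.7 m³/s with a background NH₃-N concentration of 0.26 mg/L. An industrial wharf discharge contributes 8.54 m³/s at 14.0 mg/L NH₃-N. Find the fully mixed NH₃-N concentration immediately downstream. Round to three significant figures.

Conservation of mass: C = (45.70·0.2600 + 8.540·14.00) / 54.24 = 131.4/54.24 = 2.423 mg/L.

2.42 mg/L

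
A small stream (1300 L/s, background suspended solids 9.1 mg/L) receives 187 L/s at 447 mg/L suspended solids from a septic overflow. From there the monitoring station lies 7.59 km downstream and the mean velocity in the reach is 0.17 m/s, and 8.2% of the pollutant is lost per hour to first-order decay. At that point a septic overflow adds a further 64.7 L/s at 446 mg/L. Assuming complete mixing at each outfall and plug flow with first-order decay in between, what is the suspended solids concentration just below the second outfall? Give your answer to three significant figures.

39.9 mg/L

Flow-weighted average: C = (1300·9.100 + 187.0·447.0) / 1487 = 95420/1487 = 64.17 mg/L; combined flow 1487 L/s.
Travel time t = 7.59·1000 / 0.17 = 44650 s = 12.40 h.
8.2%/h lost → k = −ln(1 − 0.082) = 0.08556 h⁻¹.
After decay, C = 64.17 × e^(−kt) = 64.17 × 0.3461 = 22.21 mg/L.
Second outfall: C = (1487·22.21 + 64.70·446.0)/1552 = 39.88 mg/L.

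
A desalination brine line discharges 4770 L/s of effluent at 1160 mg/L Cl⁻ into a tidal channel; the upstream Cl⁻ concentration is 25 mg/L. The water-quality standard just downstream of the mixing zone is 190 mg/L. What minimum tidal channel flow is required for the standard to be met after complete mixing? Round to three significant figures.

28000 L/s

Set C_mix = 190: (Q·25.00 + 4770·1160) / (Q + 4770) = 190
→ Q = 4770·(1160 − 190)/(190 − 25.00) = 28040 L/s.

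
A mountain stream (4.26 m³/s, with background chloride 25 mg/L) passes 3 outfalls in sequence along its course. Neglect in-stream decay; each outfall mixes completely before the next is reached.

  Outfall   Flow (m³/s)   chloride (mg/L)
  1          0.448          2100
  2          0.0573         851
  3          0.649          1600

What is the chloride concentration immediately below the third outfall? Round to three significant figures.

After outfall 1: Q = 4.260 + 0.4480 = 4.708 m³/s; C = (4.260·25.00 + 0.4480·2100)/4.708 = 222.5 mg/L.
After outfall 2: Q = 4.708 + 0.05730 = 4.765 m³/s; C = (4.708·222.5 + 0.05730·851.0)/4.765 = 230.0 mg/L.
After outfall 3: Q = 4.765 + 0.6490 = 5.414 m³/s; C = (4.765·230.0 + 0.6490·1600)/5.414 = 394.2 mg/L.

394 mg/L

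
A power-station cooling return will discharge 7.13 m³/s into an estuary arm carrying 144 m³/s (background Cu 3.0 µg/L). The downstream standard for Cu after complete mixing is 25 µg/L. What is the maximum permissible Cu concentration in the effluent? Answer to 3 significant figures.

469 µg/L

At the limit, (Qr·Cr + Qe·Cₑ)/(Qr + Qe) = 25:
Cₑ = (151.1·25 − 144.0·3.000) / 7.130 = 469.3 µg/L.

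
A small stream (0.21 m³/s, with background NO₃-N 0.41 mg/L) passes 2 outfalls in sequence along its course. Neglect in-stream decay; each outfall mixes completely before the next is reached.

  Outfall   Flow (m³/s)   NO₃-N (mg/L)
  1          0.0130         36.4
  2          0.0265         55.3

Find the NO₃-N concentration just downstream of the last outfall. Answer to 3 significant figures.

After outfall 1: Q = 0.2100 + 0.01300 = 0.2230 m³/s; C = (0.2100·0.4100 + 0.01300·36.40)/0.2230 = 2.508 mg/L.
After outfall 2: Q = 0.2230 + 0.02650 = 0.2495 m³/s; C = (0.2230·2.508 + 0.02650·55.30)/0.2495 = 8.115 mg/L.

8.12 mg/L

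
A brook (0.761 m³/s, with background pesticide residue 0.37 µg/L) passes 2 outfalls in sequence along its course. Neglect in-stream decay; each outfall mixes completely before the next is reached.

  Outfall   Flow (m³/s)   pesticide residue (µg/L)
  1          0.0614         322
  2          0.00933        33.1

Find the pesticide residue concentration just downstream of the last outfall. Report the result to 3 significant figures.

Outfall 1: combined Q = 0.8224 m³/s; C = (0.7610·0.3700 + 0.06140·322.0)/0.8224 = 24.38 µg/L.
Outfall 2: combined Q = 0.8317 m³/s; C = (0.8224·24.38 + 0.009330·33.10)/0.8317 = 24.48 µg/L.

24.5 µg/L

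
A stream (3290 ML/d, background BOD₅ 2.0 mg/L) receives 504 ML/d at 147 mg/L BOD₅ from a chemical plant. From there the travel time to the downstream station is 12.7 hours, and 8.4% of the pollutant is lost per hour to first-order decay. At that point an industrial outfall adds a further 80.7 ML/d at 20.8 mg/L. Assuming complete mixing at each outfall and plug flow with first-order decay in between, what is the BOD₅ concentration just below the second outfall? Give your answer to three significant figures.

7.27 mg/L

Flow-weighted average: C = (3290·2.000 + 504.0·147.0) / 3794 = 80670/3794 = 21.26 mg/L; combined flow 3794 ML/d.
8.4%/h lost → k = −ln(1 − 0.084) = 0.08774 h⁻¹.
First-order decay: C = 21.26·exp(−k·t) = 21.26·0.3282 = 6.977 mg/L.
At the second outfall, C = (3794·6.977 + 80.70·20.80) / (3794 + 80.70) = 7.265 mg/L.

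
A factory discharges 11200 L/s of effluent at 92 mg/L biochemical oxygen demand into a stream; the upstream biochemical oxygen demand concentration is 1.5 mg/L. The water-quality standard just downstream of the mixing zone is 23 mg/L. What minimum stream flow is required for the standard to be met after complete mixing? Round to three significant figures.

Set C_mix = 23: (Q·1.500 + 11200·92.00) / (Q + 11200) = 23
→ Q = 11200·(92.00 − 23)/(23 − 1.500) = 35940 L/s.

35900 L/s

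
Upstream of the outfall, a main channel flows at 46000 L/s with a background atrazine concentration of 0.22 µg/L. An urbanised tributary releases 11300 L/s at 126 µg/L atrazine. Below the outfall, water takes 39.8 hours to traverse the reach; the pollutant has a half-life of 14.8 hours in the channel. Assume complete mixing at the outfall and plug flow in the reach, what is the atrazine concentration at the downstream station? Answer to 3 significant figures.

Conservation of mass: C = (46000·0.2200 + 11300·126.0) / 57300 = 1434000/57300 = 25.02 µg/L.
Half-life 14.8 h → k = ln 2 / 14.8 = 0.04683 h⁻¹ = 1.124 d⁻¹.
Decay over the reach: 25.02·exp(−kt) = 25.02·0.1551 = 3.880 µg/L.

3.88 µg/L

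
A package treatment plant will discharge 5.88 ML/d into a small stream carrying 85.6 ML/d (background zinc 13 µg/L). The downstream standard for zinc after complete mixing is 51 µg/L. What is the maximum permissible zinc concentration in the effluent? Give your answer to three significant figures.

At the limit, (Qr·Cr + Qe·Cₑ)/(Qr + Qe) = 51:
Cₑ = (91.48·51 − 85.60·13.00) / 5.880 = 604.2 µg/L.

604 µg/L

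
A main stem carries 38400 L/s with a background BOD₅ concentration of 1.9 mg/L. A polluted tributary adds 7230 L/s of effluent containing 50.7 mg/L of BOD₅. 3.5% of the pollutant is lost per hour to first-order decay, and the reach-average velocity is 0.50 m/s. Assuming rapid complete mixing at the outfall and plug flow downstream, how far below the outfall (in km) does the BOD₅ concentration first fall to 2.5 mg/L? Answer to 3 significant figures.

After mixing, C = (38400·1.900 + 7230·50.70) / 45630 = 439500/45630 = 9.632 mg/L.
3.5%/h lost → k = −ln(1 − 0.035) = 0.03563 h⁻¹.
Set 9.632·exp(−k·t) = 2.5 → t = ln(9.632/2.5)/k = 136300 s = 37.86 h.
Distance = v·t = 0.50·136300 = 68150 m = 68.15 km.

68.1 km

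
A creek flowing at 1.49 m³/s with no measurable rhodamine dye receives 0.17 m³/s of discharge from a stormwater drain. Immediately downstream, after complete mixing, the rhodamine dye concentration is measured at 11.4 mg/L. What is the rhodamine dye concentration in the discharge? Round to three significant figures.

111 mg/L

Mass balance: 1.490·0 + 0.1700·Cₑ = 1.660·11.40
→ Cₑ = (1.660·11.40 − 1.490·0) / 0.1700 = 111.3 mg/L.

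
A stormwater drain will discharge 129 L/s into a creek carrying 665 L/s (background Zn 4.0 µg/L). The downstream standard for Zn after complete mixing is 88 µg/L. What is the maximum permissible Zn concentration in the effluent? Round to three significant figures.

At the limit, (Qr·Cr + Qe·Cₑ)/(Qr + Qe) = 88:
Cₑ = (794.0·88 − 665.0·4.000) / 129.0 = 521.0 µg/L.

521 µg/L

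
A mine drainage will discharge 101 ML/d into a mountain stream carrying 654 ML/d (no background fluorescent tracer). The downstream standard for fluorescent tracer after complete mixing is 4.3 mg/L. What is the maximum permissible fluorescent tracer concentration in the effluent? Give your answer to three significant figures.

32.1 mg/L

At the limit, (Qr·Cr + Qe·Cₑ)/(Qr + Qe) = 4.3:
Cₑ = (755.0·4.3 − 654.0·0) / 101.0 = 32.14 mg/L.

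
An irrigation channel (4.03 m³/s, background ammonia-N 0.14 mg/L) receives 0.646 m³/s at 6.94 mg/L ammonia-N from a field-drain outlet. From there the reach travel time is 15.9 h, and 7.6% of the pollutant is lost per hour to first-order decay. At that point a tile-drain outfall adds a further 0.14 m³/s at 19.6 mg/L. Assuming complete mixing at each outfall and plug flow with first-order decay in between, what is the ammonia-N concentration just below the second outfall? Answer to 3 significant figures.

0.868 mg/L

Flow-weighted average: C = (4.030·0.1400 + 0.6460·6.940) / 4.676 = 5.047/4.676 = 1.079 mg/L; combined flow 4.676 m³/s.
7.6%/h lost → k = −ln(1 − 0.076) = 0.07904 h⁻¹.
Applying C = C₀e^(−kt): 1.079 × 0.2846 = 0.3072 mg/L.
At the second outfall, C = (4.676·0.3072 + 0.1400·19.60) / (4.676 + 0.1400) = 0.8680 mg/L.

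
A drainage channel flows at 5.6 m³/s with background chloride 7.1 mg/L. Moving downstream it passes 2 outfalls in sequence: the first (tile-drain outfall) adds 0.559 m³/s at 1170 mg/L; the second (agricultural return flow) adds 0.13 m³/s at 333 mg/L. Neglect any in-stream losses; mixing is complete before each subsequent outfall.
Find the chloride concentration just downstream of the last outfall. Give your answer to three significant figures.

After outfall 1: Q = 5.600 + 0.5590 = 6.159 m³/s; C = (5.600·7.100 + 0.5590·1170)/6.159 = 112.6 mg/L.
After outfall 2: Q = 6.159 + 0.1300 = 6.289 m³/s; C = (6.159·112.6 + 0.1300·333.0)/6.289 = 117.2 mg/L.

117 mg/L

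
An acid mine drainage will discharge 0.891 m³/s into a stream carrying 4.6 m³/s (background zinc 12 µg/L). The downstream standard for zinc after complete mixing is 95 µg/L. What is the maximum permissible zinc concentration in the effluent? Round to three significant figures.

At the limit, (Qr·Cr + Qe·Cₑ)/(Qr + Qe) = 95:
Cₑ = (5.491·95 − 4.600·12.00) / 0.8910 = 523.5 µg/L.

524 µg/L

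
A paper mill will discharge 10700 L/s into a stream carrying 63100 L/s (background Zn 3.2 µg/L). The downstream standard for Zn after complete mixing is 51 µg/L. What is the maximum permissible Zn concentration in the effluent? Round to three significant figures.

333 µg/L

At the limit, (Qr·Cr + Qe·Cₑ)/(Qr + Qe) = 51:
Cₑ = (73800·51 − 63100·3.200) / 10700 = 332.9 µg/L.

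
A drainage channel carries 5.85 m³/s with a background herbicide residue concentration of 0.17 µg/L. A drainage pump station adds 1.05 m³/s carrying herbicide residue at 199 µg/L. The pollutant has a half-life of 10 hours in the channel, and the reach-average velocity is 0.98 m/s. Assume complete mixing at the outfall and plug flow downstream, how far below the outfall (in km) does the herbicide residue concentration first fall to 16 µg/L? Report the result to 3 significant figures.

32.7 km

Mixed concentration C = ΣQC/ΣQ = (5.850·0.1700 + 1.050·199.0) / 6.900 = 209.9/6.900 = 30.43 µg/L.
Half-life 10 h → k = ln 2 / 10 = 0.06931 h⁻¹ = 1.664 d⁻¹.
Set 30.43·exp(−k·t) = 16 → t = ln(30.43/16)/k = 33380 s = 9.273 h.
Distance = v·t = 0.98·33380 = 32710 m = 32.71 km.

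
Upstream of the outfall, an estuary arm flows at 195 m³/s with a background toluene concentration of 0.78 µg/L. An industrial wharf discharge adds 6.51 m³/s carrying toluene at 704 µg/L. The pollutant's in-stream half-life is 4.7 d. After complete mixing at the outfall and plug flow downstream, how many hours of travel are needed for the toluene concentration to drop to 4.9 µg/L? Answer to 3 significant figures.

255 h

After mixing, C = (195.0·0.7800 + 6.510·704.0) / 201.5 = 4735/201.5 = 23.50 µg/L.
Half-life 4.7 d → k = ln 2 / 4.7 = 0.1475 d⁻¹.
23.50·exp(−k·t) = 4.9 → t = ln(23.50/4.9)/k = 918400 s = 255.1 h.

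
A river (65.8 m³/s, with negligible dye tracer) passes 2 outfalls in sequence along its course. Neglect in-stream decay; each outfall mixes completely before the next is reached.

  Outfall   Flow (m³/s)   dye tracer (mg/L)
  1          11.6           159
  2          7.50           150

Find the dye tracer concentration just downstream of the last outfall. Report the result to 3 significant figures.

35.0 mg/L

Below outfall 1: Q → 77.40 m³/s, C = (65.80·0 + 11.60·159.0)/77.40 = 23.83 mg/L.
Below outfall 2: Q → 84.90 m³/s, C = (77.40·23.83 + 7.500·150.0)/84.90 = 34.98 mg/L.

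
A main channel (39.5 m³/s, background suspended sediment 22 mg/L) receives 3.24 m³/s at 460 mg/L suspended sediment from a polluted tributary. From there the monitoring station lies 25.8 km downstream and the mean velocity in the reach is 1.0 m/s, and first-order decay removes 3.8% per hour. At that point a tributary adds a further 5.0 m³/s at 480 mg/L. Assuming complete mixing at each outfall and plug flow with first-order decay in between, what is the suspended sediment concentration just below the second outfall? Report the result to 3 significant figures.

87.7 mg/L

After mixing, C = (39.50·22.00 + 3.240·460.0) / 42.74 = 2359/42.74 = 55.20 mg/L; combined flow 42.74 m³/s.
Travel time t = 25.8·1000 / 1.0 = 25800 s = 7.167 h.
3.8%/h lost → k = −ln(1 − 0.038) = 0.03874 h⁻¹.
Applying C = C₀e^(−kt): 55.20 × 0.7576 = 41.82 mg/L.
Second outfall: C = (42.74·41.82 + 5.000·480.0)/47.74 = 87.71 mg/L.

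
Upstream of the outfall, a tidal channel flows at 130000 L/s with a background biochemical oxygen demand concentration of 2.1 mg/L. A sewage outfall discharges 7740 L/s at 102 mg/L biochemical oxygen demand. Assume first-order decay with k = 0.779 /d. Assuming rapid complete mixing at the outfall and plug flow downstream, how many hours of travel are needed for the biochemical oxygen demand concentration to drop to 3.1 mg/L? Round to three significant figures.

28.1 h

Conservation of mass: C = (130000·2.100 + 7740·102.0) / 137700 = 1062000/137700 = 7.714 mg/L.
7.714·exp(−k·t) = 3.1 → t = ln(7.714/3.1)/k = 101100 s = 28.08 h.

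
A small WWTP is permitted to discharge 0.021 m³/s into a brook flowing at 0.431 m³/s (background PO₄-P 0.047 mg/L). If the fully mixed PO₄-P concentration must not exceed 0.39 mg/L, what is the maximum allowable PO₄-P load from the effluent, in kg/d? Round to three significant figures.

Mass balance at the limit: 0.4310·0.04700 + 0.02100·Cₑ = 0.4520·0.39 → Cₑ = 7.430 mg/L.
Load = 0.02100 m³/s × 7.430 g/m³ × 86 400 s/d = 13.48 kg/d.

13.5 kg/d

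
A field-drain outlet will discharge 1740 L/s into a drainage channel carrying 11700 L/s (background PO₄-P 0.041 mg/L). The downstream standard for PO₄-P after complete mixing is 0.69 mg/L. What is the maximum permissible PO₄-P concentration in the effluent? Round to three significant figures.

5.05 mg/L

At the limit, (Qr·Cr + Qe·Cₑ)/(Qr + Qe) = 0.69:
Cₑ = (13440·0.69 − 11700·0.04100) / 1740 = 5.054 mg/L.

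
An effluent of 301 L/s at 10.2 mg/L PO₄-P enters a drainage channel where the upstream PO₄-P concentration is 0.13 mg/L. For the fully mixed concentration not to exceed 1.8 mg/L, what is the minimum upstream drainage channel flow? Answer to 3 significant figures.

1510 L/s

Set C_mix = 1.8: (Q·0.1300 + 301.0·10.20) / (Q + 301.0) = 1.8
→ Q = 301.0·(10.20 − 1.8)/(1.8 − 0.1300) = 1514 L/s.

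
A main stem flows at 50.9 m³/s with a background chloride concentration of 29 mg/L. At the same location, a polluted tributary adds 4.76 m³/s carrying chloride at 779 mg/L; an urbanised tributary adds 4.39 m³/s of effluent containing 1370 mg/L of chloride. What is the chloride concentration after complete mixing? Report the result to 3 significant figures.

186 mg/L

Conservation of mass: C = (50.90·29.00 + 4.760·779.0 + 4.390·1370) / 60.05 = 11200/60.05 = 186.5 mg/L.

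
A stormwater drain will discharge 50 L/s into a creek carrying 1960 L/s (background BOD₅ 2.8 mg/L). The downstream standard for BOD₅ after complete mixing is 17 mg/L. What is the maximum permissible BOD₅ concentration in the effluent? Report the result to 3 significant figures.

At the limit, (Qr·Cr + Qe·Cₑ)/(Qr + Qe) = 17:
Cₑ = (2010·17 − 1960·2.800) / 50.00 = 573.6 mg/L.

574 mg/L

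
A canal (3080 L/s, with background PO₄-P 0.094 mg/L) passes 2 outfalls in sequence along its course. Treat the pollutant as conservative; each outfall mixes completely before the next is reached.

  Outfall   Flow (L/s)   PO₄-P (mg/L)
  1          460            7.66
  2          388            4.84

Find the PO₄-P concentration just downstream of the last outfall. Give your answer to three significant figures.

Outfall 1: combined Q = 3540 L/s; C = (3080·0.09400 + 460.0·7.660)/3540 = 1.077 mg/L.
Outfall 2: combined Q = 3928 L/s; C = (3540·1.077 + 388.0·4.840)/3928 = 1.449 mg/L.

1.45 mg/L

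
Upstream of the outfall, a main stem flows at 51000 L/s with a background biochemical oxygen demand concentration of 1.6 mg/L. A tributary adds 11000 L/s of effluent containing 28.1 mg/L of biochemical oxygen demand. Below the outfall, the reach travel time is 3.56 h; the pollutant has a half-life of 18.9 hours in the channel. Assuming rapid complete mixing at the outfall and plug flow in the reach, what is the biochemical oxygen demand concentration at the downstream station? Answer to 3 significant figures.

Mass balance: C = (51000·1.600 + 11000·28.10) / 62000 = 390700/62000 = 6.302 mg/L.
Half-life 18.9 h → k = ln 2 / 18.9 = 0.03667 h⁻¹ = 0.8802 d⁻¹.
First-order decay: C = 6.302·exp(−k·t) = 6.302·0.8776 = 5.530 mg/L.

5.53 mg/L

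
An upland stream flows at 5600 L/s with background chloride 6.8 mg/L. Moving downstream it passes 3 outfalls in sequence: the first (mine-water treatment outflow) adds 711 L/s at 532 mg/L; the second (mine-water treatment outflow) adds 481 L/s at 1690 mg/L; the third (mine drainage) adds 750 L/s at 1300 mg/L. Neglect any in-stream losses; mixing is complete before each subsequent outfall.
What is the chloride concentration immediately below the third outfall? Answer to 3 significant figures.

After outfall 1: Q = 5600 + 711.0 = 6311 L/s; C = (5600·6.800 + 711.0·532.0)/6311 = 65.97 mg/L.
After outfall 2: Q = 6311 + 481.0 = 6792 L/s; C = (6311·65.97 + 481.0·1690)/6792 = 181.0 mg/L.
After outfall 3: Q = 6792 + 750.0 = 7542 L/s; C = (6792·181.0 + 750.0·1300)/7542 = 292.3 mg/L.

292 mg/L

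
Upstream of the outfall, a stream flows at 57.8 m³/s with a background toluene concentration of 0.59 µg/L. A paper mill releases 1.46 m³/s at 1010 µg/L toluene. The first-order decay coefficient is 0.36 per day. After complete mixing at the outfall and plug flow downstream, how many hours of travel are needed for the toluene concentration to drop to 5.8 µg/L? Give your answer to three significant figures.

Flow-weighted average: C = (57.80·0.5900 + 1.460·1010) / 59.26 = 1509/59.26 = 25.46 µg/L.
25.46·exp(−k·t) = 5.8 → t = ln(25.46/5.8)/k = 355000 s = 98.61 h.

98.6 h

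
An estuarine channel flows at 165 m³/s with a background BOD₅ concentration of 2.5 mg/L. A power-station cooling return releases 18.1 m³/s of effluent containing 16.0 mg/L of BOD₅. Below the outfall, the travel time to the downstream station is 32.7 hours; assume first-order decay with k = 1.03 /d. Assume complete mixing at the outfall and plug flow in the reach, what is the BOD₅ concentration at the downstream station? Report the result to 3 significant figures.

0.942 mg/L

Conservation of mass: C = (165.0·2.500 + 18.10·16.00) / 183.1 = 702.1/183.1 = 3.835 mg/L.
Applying C = C₀e^(−kt): 3.835 × 0.2458 = 0.9424 mg/L.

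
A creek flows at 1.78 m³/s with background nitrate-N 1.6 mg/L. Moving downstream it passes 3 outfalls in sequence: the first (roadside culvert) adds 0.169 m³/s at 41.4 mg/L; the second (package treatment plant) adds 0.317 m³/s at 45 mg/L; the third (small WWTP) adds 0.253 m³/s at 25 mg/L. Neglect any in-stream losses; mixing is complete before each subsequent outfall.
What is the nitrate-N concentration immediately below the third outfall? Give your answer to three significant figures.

After outfall 1: Q = 1.780 + 0.1690 = 1.949 m³/s; C = (1.780·1.600 + 0.1690·41.40)/1.949 = 5.051 mg/L.
After outfall 2: Q = 1.949 + 0.3170 = 2.266 m³/s; C = (1.949·5.051 + 0.3170·45.00)/2.266 = 10.64 mg/L.
After outfall 3: Q = 2.266 + 0.2530 = 2.519 m³/s; C = (2.266·10.64 + 0.2530·25.00)/2.519 = 12.08 mg/L.

12.1 mg/L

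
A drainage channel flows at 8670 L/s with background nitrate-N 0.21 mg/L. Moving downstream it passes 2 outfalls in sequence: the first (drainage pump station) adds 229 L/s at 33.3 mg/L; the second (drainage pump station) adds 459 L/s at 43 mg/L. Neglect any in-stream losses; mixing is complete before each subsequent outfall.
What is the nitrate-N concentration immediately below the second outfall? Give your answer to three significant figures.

Outfall 1: combined Q = 8899 L/s; C = (8670·0.2100 + 229.0·33.30)/8899 = 1.062 mg/L.
Outfall 2: combined Q = 9358 L/s; C = (8899·1.062 + 459.0·43.00)/9358 = 3.119 mg/L.

3.12 mg/L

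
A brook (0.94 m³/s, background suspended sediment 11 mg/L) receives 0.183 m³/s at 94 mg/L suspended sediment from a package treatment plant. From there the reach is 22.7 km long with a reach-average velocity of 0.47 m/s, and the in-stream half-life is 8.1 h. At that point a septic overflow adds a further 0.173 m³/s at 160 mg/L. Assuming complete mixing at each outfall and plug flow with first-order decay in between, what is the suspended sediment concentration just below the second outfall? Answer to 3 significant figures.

Flow-weighted average: C = (0.9400·11.00 + 0.1830·94.00) / 1.123 = 27.54/1.123 = 24.53 mg/L; combined flow 1.123 m³/s.
Travel time t = 22.7·1000 / 0.47 = 48300 s = 13.42 h.
Half-life 8.1 h → k = ln 2 / 8.1 = 0.08557 h⁻¹ = 2.054 d⁻¹.
After decay, C = 24.53 × e^(−kt) = 24.53 × 0.3173 = 7.781 mg/L.
At the second outfall, C = (1.123·7.781 + 0.1730·160.0) / (1.123 + 0.1730) = 28.10 mg/L.

28.1 mg/L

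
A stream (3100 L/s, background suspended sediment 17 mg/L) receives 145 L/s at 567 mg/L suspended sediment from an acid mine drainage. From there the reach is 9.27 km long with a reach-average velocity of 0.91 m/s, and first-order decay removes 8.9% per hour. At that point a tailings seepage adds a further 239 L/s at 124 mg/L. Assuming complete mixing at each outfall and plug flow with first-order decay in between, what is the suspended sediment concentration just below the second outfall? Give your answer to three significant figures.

38.3 mg/L

Mixed concentration C = ΣQC/ΣQ = (3100·17.00 + 145.0·567.0) / 3245 = 134900/3245 = 41.58 mg/L; combined flow 3245 L/s.
Travel time t = 9.27·1000 / 0.91 = 10190 s = 2.830 h.
8.9%/h lost → k = −ln(1 − 0.089) = 0.09321 h⁻¹.
Decay over the reach: 41.58·exp(−kt) = 41.58·0.7682 = 31.94 mg/L.
At the second outfall, C = (3245·31.94 + 239.0·124.0) / (3245 + 239.0) = 38.25 mg/L.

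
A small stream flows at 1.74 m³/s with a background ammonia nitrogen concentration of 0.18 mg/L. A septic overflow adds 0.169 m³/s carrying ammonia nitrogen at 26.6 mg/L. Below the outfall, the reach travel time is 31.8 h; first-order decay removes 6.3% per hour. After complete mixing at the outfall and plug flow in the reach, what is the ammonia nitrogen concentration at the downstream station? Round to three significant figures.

Mass balance: C = (1.740·0.1800 + 0.1690·26.60) / 1.909 = 4.809/1.909 = 2.519 mg/L.
6.3%/h lost → k = −ln(1 − 0.063) = 0.06507 h⁻¹.
After decay, C = 2.519 × e^(−kt) = 2.519 × 0.1263 = 0.3181 mg/L.

0.318 mg/L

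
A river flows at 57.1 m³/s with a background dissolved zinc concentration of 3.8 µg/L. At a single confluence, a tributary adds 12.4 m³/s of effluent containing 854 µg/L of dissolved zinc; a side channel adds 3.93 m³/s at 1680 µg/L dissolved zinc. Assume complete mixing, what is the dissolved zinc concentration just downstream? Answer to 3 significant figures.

Flow-weighted average: C = (57.10·3.800 + 12.40·854.0 + 3.930·1680) / 73.43 = 17410/73.43 = 237.1 µg/L.

237 µg/L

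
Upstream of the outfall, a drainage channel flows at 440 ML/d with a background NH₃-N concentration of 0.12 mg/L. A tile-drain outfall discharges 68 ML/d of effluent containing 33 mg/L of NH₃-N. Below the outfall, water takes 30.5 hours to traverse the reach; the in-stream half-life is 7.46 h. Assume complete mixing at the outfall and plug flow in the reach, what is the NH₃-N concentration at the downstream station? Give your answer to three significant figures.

Mixed concentration C = ΣQC/ΣQ = (440.0·0.1200 + 68.00·33.00) / 508.0 = 2297/508.0 = 4.521 mg/L.
Half-life 7.46 h → k = ln 2 / 7.46 = 0.09292 h⁻¹ = 2.230 d⁻¹.
Decay over the reach: 4.521·exp(−kt) = 4.521·0.05878 = 0.2658 mg/L.

0.266 mg/L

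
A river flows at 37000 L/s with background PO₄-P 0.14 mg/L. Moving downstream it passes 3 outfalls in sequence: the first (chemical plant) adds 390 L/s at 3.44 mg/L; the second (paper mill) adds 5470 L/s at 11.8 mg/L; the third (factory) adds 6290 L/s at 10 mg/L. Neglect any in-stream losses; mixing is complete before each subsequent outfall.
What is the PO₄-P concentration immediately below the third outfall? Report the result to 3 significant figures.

Outfall 1: combined Q = 37390 L/s; C = (37000·0.1400 + 390.0·3.440)/37390 = 0.1744 mg/L.
Outfall 2: combined Q = 42860 L/s; C = (37390·0.1744 + 5470·11.80)/42860 = 1.658 mg/L.
Outfall 3: combined Q = 49150 L/s; C = (42860·1.658 + 6290·10.00)/49150 = 2.726 mg/L.

2.73 mg/L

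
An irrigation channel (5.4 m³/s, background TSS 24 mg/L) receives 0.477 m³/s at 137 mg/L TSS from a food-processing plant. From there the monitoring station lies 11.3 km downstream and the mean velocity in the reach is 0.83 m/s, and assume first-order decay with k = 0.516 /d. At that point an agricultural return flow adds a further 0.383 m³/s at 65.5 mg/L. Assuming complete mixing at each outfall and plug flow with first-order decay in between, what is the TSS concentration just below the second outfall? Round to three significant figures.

After mixing, C = (5.400·24.00 + 0.4770·137.0) / 5.877 = 194.9/5.877 = 33.17 mg/L; combined flow 5.877 m³/s.
Travel time t = 11.3·1000 / 0.83 = 13610 s = 3.782 h.
After decay, C = 33.17 × e^(−kt) = 33.17 × 0.9219 = 30.58 mg/L.
At the second outfall, C = (5.877·30.58 + 0.3830·65.50) / (5.877 + 0.3830) = 32.72 mg/L.

32.7 mg/L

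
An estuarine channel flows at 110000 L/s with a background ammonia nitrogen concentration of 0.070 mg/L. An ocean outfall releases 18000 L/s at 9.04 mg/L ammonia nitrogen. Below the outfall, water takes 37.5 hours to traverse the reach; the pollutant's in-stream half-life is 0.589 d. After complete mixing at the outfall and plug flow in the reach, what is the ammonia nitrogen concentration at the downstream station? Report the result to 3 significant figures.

0.212 mg/L

Flow-weighted average: C = (110000·0.07000 + 18000·9.040) / 128000 = 170400/128000 = 1.331 mg/L.
Half-life 0.589 d → k = ln 2 / 0.589 = 1.177 d⁻¹.
After decay, C = 1.331 × e^(−kt) = 1.331 × 0.1590 = 0.2117 mg/L.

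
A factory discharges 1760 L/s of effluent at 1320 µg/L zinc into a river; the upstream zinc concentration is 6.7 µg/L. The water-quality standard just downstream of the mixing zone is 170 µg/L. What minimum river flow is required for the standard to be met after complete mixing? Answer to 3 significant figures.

Set C_mix = 170: (Q·6.700 + 1760·1320) / (Q + 1760) = 170
→ Q = 1760·(1320 − 170)/(170 − 6.700) = 12390 L/s.

12400 L/s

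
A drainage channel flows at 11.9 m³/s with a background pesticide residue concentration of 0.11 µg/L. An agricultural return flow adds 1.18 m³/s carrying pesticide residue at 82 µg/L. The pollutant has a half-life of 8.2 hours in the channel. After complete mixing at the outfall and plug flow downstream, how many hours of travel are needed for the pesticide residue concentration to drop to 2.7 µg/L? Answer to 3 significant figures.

12.1 h

Mixed concentration C = ΣQC/ΣQ = (11.90·0.1100 + 1.180·82.00) / 13.08 = 98.07/13.08 = 7.498 µg/L.
Half-life 8.2 h → k = ln 2 / 8.2 = 0.08453 h⁻¹ = 2.029 d⁻¹.
7.498·exp(−k·t) = 2.7 → t = ln(7.498/2.7)/k = 43500 s = 12.08 h.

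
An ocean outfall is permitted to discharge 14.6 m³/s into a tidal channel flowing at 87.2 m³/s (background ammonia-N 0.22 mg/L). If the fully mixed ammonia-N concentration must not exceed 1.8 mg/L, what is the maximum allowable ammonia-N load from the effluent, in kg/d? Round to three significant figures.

14200 kg/d

Mass balance at the limit: 87.20·0.2200 + 14.60·Cₑ = 101.8·1.8 → Cₑ = 11.24 mg/L.
Load = 14.60 m³/s × 11.24 g/m³ × 86 400 s/d = 14170 kg/d.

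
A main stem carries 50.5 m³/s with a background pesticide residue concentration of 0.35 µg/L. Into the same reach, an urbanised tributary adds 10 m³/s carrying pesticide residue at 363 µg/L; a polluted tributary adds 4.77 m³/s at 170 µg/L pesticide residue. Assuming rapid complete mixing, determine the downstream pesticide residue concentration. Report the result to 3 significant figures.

Mixed concentration C = ΣQC/ΣQ = (50.50·0.3500 + 10.00·363.0 + 4.770·170.0) / 65.27 = 4459/65.27 = 68.31 µg/L.

68.3 µg/L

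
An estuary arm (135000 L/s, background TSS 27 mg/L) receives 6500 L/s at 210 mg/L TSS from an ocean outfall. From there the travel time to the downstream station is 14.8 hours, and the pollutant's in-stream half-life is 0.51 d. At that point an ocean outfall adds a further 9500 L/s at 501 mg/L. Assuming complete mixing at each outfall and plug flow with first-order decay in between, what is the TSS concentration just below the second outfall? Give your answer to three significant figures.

45.9 mg/L

Conservation of mass: C = (135000·27.00 + 6500·210.0) / 141500 = 5010000/141500 = 35.41 mg/L; combined flow 141500 L/s.
Half-life 0.51 d → k = ln 2 / 0.51 = 1.359 d⁻¹.
Decay over the reach: 35.41·exp(−kt) = 35.41·0.4325 = 15.31 mg/L.
Second outfall: C = (141500·15.31 + 9500·501.0)/151000 = 45.87 mg/L.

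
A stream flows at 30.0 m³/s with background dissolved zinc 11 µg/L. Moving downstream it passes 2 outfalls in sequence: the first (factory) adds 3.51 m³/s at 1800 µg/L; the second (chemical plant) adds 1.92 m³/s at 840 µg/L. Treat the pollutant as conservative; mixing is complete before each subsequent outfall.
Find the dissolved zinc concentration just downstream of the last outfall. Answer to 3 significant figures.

233 µg/L

Outfall 1: combined Q = 33.51 m³/s; C = (30.00·11.00 + 3.510·1800)/33.51 = 198.4 µg/L.
Outfall 2: combined Q = 35.43 m³/s; C = (33.51·198.4 + 1.920·840.0)/35.43 = 233.2 µg/L.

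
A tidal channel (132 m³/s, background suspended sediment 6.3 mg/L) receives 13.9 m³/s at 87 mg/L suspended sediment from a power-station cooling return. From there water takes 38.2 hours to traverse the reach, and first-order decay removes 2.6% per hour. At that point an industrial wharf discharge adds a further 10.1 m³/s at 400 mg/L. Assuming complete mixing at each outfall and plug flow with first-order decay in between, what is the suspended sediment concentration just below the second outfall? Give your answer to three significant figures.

30.7 mg/L

Flow-weighted average: C = (132.0·6.300 + 13.90·87.00) / 145.9 = 2041/145.9 = 13.99 mg/L; combined flow 145.9 m³/s.
2.6%/h lost → k = −ln(1 − 0.026) = 0.02634 h⁻¹.
Decay over the reach: 13.99·exp(−kt) = 13.99·0.3656 = 5.114 mg/L.
Second outfall: C = (145.9·5.114 + 10.10·400.0)/156.0 = 30.68 mg/L.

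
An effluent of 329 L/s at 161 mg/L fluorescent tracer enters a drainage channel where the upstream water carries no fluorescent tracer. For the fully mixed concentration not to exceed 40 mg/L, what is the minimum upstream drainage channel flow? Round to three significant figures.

Set C_mix = 40: (Q·0 + 329.0·161.0) / (Q + 329.0) = 40
→ Q = 329.0·(161.0 − 40)/(40 − 0) = 995.2 L/s.

995 L/s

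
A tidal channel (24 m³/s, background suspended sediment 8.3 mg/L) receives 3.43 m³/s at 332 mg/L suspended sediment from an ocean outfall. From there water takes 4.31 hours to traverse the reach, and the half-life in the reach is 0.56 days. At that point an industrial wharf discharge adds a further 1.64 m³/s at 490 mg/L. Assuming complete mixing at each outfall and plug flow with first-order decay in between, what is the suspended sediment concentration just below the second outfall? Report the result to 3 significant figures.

64.5 mg/L

Flow-weighted average: C = (24.00·8.300 + 3.430·332.0) / 27.43 = 1338/27.43 = 48.78 mg/L; combined flow 27.43 m³/s.
Half-life 0.56 d → k = ln 2 / 0.56 = 1.238 d⁻¹.
First-order decay: C = 48.78·exp(−k·t) = 48.78·0.8007 = 39.06 mg/L.
Second outfall: C = (27.43·39.06 + 1.640·490.0)/29.07 = 64.50 mg/L.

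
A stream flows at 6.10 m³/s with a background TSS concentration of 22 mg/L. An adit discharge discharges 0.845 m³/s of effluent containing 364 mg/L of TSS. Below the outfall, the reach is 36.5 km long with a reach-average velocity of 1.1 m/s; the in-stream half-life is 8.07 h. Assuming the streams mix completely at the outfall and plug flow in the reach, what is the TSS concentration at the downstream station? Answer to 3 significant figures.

Mixed concentration C = ΣQC/ΣQ = (6.100·22.00 + 0.8450·364.0) / 6.945 = 441.8/6.945 = 63.61 mg/L.
Travel time t = 36.5·1000 / 1.1 = 33180 s = 9.217 h.
Half-life 8.07 h → k = ln 2 / 8.07 = 0.08589 h⁻¹ = 2.061 d⁻¹.
After decay, C = 63.61 × e^(−kt) = 63.61 × 0.4531 = 28.82 mg/L.

28.8 mg/L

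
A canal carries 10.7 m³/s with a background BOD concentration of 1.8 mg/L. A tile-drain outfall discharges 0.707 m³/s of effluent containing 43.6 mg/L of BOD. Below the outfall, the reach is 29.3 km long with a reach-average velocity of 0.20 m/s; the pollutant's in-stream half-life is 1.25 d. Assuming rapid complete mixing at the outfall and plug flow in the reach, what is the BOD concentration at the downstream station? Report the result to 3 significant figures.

Mass balance: C = (10.70·1.800 + 0.7070·43.60) / 11.41 = 50.09/11.41 = 4.391 mg/L.
Travel time t = 29.3·1000 / 0.20 = 146500 s = 40.69 h.
Half-life 1.25 d → k = ln 2 / 1.25 = 0.5545 d⁻¹.
Applying C = C₀e^(−kt): 4.391 × 0.3905 = 1.715 mg/L.

1.71 mg/L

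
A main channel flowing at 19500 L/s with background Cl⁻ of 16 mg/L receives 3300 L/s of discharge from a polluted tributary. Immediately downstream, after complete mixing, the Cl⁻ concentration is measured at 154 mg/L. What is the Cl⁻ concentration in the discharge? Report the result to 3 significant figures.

Mass balance: 19500·16.00 + 3300·Cₑ = 22800·154.0
→ Cₑ = (22800·154.0 − 19500·16.00) / 3300 = 969.5 mg/L.

969 mg/L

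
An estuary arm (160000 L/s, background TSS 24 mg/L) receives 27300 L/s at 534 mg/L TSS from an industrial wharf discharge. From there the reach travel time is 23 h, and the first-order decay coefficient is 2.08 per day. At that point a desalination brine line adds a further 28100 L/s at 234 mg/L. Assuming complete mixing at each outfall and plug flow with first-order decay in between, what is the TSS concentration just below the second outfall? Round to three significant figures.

42.2 mg/L

Flow-weighted average: C = (160000·24.00 + 27300·534.0) / 187300 = 18420000/187300 = 98.34 mg/L; combined flow 187300 L/s.
Applying C = C₀e^(−kt): 98.34 × 0.1362 = 13.40 mg/L.
Second outfall: C = (187300·13.40 + 28100·234.0)/215400 = 42.18 mg/L.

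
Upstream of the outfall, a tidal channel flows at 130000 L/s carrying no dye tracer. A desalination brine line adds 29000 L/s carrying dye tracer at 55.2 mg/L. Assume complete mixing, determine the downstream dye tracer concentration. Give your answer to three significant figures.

10.1 mg/L

Mixed concentration C = ΣQC/ΣQ = (130000·0 + 29000·55.20) / 159000 = 1601000/159000 = 10.07 mg/L.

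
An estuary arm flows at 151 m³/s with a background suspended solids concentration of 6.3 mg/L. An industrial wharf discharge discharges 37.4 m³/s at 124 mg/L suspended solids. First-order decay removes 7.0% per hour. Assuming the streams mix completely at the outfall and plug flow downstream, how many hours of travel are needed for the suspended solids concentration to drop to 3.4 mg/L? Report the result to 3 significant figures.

After mixing, C = (151.0·6.300 + 37.40·124.0) / 188.4 = 5589/188.4 = 29.67 mg/L.
7.0%/h lost → k = −ln(1 − 0.07) = 0.07257 h⁻¹.
29.67·exp(−k·t) = 3.4 → t = ln(29.67/3.4)/k = 107500 s = 29.85 h.

29.8 h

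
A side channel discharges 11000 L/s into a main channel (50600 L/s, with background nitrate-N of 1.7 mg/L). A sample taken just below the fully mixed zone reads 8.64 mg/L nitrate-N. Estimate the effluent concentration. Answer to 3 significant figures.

40.6 mg/L

Mass balance: 50600·1.700 + 11000·Cₑ = 61600·8.640
→ Cₑ = (61600·8.640 − 50600·1.700) / 11000 = 40.56 mg/L.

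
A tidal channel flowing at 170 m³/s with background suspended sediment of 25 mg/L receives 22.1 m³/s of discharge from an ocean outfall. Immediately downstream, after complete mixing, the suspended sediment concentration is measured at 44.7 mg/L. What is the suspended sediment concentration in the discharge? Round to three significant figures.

Mass balance: 170.0·25.00 + 22.10·Cₑ = 192.1·44.70
→ Cₑ = (192.1·44.70 − 170.0·25.00) / 22.10 = 196.2 mg/L.

196 mg/L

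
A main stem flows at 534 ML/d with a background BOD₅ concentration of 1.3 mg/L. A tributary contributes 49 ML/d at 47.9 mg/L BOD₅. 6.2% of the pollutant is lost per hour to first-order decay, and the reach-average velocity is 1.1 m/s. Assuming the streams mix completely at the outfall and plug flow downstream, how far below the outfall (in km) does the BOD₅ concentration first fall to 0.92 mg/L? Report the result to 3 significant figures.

Conservation of mass: C = (534.0·1.300 + 49.00·47.90) / 583.0 = 3041/583.0 = 5.217 mg/L.
6.2%/h lost → k = −ln(1 − 0.062) = 0.06401 h⁻¹.
Set 5.217·exp(−k·t) = 0.92 → t = ln(5.217/0.92)/k = 97600 s = 27.11 h.
Distance = v·t = 1.1·97600 = 107400 m = 107.4 km.

107 km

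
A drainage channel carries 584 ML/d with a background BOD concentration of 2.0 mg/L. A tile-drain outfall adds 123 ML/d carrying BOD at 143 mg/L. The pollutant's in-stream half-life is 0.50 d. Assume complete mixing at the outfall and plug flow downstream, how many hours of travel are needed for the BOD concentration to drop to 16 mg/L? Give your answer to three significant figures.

After mixing, C = (584.0·2.000 + 123.0·143.0) / 707.0 = 18760/707.0 = 26.53 mg/L.
Half-life 0.50 d → k = ln 2 / 0.50 = 1.386 d⁻¹.
26.53·exp(−k·t) = 16 → t = ln(26.53/16)/k = 31520 s = 8.755 h.

8.75 h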